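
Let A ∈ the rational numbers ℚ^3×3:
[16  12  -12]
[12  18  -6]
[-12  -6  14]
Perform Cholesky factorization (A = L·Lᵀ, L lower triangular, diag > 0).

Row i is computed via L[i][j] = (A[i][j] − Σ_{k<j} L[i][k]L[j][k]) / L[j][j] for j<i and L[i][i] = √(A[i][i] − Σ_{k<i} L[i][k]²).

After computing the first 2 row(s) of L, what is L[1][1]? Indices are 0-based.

L[1][1] = 3

Step 1: L[0][0] = √(16) = 4.
  L[1][0] = (12) / L[0][0] = 3.
Step 2: L[1][1] = √(9) = 3.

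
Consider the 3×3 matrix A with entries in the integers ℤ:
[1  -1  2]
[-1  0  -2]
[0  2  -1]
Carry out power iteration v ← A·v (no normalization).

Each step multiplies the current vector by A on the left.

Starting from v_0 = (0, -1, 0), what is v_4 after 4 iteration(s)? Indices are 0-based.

v_0 = (0, -1, 0).
v_1 = A·v_0 = (1, 0, -2).
v_2 = A·v_1 = (-3, 3, 2).
v_3 = A·v_2 = (-2, -1, 4).
v_4 = A·v_3 = (7, -6, -6).

v_4 = (7, -6, -6)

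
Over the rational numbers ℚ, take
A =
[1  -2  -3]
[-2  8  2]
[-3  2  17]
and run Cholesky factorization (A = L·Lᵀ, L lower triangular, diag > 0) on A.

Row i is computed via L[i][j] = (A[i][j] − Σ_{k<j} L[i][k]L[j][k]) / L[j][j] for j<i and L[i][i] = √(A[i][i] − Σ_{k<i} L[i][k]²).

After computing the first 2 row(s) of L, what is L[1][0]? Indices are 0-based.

Step 1: L[0][0] = √(1) = 1.
  L[1][0] = (-2) / L[0][0] = -2.
Step 2: L[1][1] = √(4) = 2.

L[1][0] = -2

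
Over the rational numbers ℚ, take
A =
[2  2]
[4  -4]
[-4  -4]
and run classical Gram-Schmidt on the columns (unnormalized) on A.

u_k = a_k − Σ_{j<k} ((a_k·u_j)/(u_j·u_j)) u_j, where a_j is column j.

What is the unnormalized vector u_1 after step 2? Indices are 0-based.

Step 1: u_0 = a_0 = (2, 4, -4).
Step 2: u_1 = a_1 − (1/9)·u_0 = (16/9, -40/9, -32/9).

u_1 = (16/9, -40/9, -32/9)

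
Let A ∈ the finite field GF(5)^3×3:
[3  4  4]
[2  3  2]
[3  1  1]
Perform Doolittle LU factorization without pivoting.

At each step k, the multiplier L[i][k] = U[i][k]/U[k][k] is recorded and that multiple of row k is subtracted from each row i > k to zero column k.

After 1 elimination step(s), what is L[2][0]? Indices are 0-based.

[col 0] pivot 3
  R1 -= 4*R0 → (0, 2, 1)  (L[1][0] := 4)
  R2 -= 1*R0 → (0, 2, 2)  (L[2][0] := 1)

L[2][0] = 1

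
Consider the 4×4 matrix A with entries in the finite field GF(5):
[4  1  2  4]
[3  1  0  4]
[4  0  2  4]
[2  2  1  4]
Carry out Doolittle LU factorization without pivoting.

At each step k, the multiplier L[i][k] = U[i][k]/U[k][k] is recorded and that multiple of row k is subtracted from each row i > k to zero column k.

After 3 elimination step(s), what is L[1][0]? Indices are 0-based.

Step 1: pivot at (0,0) is 4.
  row1 ← row1 − (2)·row0  ⇒  L[1][0]=2, U row1=(0, 4, 1, 1)
  row2 ← row2 − (1)·row0  ⇒  L[2][0]=1, U row2=(0, 4, 0, 0)
  row3 ← row3 − (3)·row0  ⇒  L[3][0]=3, U row3=(0, 4, 0, 2)
Step 2: pivot at (1,1) is 4.
  row2 ← row2 − (1)·row1  ⇒  L[2][1]=1, U row2=(0, 0, 4, 4)
  row3 ← row3 − (1)·row1  ⇒  L[3][1]=1, U row3=(0, 0, 4, 1)
Step 3: pivot at (2,2) is 4.
  row3 ← row3 − (1)·row2  ⇒  L[3][2]=1, U row3=(0, 0, 0, 2)

L[1][0] = 2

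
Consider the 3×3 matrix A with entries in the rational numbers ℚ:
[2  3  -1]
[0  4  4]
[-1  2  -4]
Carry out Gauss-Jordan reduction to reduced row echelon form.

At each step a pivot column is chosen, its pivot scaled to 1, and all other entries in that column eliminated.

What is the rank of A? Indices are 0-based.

pivot(0,0)=2: scale R0 → (1, 3/2, -1/2)
  clear (2,0): R2 −= (-1)R0 → (0, 7/2, -9/2)
pivot(1,1)=4: scale R1 → (0, 1, 1)
  clear (0,1): R0 −= (3/2)R1 → (1, 0, -2)
  clear (2,1): R2 −= (7/2)R1 → (0, 0, -8)
pivot(2,2)=-8: scale R2 → (0, 0, 1)
  clear (0,2): R0 −= (-2)R2 → (1, 0, 0)
  clear (1,2): R1 −= (1)R2 → (0, 1, 0)

rank = 3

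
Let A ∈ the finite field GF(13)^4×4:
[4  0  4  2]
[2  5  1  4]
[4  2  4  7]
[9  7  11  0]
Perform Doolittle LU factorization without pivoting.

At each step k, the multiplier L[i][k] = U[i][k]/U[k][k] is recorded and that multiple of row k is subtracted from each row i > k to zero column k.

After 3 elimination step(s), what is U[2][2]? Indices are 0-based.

U[2][2] = 3

k=0: U[0][0]=4
  eliminate (1,0): mult=7, new row 1: (0, 5, 12, 3); set L[1][0]=7
  eliminate (2,0): mult=1, new row 2: (0, 2, 0, 5); set L[2][0]=1
  eliminate (3,0): mult=12, new row 3: (0, 7, 2, 2); set L[3][0]=12
k=1: U[1][1]=5
  eliminate (2,1): mult=3, new row 2: (0, 0, 3, 9); set L[2][1]=3
  eliminate (3,1): mult=4, new row 3: (0, 0, 6, 3); set L[3][1]=4
k=2: U[2][2]=3
  eliminate (3,2): mult=2, new row 3: (0, 0, 0, 11); set L[3][2]=2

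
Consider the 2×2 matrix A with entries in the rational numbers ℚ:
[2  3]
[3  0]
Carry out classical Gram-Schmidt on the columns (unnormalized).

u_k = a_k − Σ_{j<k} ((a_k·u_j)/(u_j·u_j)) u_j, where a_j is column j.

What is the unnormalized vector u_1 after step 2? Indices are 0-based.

Step 1: u_0 = a_0 = (2, 3).
Step 2: u_1 = a_1 − (6/13)·u_0 = (27/13, -18/13).

u_1 = (27/13, -18/13)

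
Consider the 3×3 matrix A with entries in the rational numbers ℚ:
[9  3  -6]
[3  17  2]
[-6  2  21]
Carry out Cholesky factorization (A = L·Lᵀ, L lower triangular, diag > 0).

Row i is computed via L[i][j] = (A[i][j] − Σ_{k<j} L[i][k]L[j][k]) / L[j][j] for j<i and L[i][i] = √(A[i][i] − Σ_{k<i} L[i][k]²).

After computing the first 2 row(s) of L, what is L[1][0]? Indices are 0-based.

L[1][0] = 1

Step 1: L[0][0] = √(9) = 3.
  L[1][0] = (3) / L[0][0] = 1.
Step 2: L[1][1] = √(16) = 4.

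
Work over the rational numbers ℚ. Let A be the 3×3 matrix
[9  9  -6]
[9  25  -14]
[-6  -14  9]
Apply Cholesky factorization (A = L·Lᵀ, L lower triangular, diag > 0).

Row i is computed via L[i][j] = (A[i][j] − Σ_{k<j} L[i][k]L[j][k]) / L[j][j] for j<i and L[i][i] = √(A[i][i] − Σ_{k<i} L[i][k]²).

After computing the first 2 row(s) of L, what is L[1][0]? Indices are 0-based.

L[1][0] = 3

Step 1: L[0][0] = √(9) = 3.
  L[1][0] = (9) / L[0][0] = 3.
Step 2: L[1][1] = √(16) = 4.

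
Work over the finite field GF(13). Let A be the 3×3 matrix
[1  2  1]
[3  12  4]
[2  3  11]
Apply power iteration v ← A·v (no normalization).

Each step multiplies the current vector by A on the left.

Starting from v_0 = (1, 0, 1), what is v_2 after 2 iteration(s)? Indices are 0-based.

v_2 = (3, 12, 12)

v_0 = (1, 0, 1).
v_1 = A·v_0 = (2, 7, 0).
v_2 = A·v_1 = (3, 12, 12).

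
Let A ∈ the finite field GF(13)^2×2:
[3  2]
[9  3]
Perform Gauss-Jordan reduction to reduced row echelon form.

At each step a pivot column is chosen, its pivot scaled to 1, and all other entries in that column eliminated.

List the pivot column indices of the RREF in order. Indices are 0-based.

pivot columns: 0, 1

pivot(0,0)=3: scale R0 → (1, 5)
  clear (1,0): R1 −= (9)R0 → (0, 10)
pivot(1,1)=10: scale R1 → (0, 1)
  clear (0,1): R0 −= (5)R1 → (1, 0)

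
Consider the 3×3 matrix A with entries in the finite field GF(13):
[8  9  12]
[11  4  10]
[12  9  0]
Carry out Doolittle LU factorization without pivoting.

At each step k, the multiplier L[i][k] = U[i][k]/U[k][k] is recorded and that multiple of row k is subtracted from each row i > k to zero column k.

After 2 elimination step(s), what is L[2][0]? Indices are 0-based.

k=0: U[0][0]=8
  eliminate (1,0): mult=3, new row 1: (0, 3, 0); set L[1][0]=3
  eliminate (2,0): mult=8, new row 2: (0, 2, 8); set L[2][0]=8
k=1: U[1][1]=3
  eliminate (2,1): mult=5, new row 2: (0, 0, 8); set L[2][1]=5

L[2][0] = 8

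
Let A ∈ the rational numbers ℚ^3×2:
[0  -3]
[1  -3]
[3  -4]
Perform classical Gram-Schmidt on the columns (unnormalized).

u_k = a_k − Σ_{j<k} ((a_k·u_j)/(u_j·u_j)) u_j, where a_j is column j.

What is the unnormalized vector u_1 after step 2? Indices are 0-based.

Step 1: u_0 = a_0 = (0, 1, 3).
Step 2: u_1 = a_1 − (-3/2)·u_0 = (-3, -3/2, 1/2).

u_1 = (-3, -3/2, 1/2)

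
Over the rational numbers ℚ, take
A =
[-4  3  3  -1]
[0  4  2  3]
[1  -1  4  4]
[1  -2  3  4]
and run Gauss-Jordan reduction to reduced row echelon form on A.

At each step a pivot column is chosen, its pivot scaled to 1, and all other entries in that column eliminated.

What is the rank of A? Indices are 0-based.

step 1: normalize row 0 (÷-4) = (1, -3/4, -3/4, 1/4)
  row 2: subtract 1×row0 = (0, -1/4, 19/4, 15/4)
  row 3: subtract 1×row0 = (0, -5/4, 15/4, 15/4)
step 2: normalize row 1 (÷4) = (0, 1, 1/2, 3/4)
  row 0: subtract -3/4×row1 = (1, 0, -3/8, 13/16)
  row 2: subtract -1/4×row1 = (0, 0, 39/8, 63/16)
  row 3: subtract -5/4×row1 = (0, 0, 35/8, 75/16)
step 3: normalize row 2 (÷39/8) = (0, 0, 1, 21/26)
  row 0: subtract -3/8×row2 = (1, 0, 0, 29/26)
  row 1: subtract 1/2×row2 = (0, 1, 0, 9/26)
  row 3: subtract 35/8×row2 = (0, 0, 0, 15/13)
step 4: normalize row 3 (÷15/13) = (0, 0, 0, 1)
  row 0: subtract 29/26×row3 = (1, 0, 0, 0)
  row 1: subtract 9/26×row3 = (0, 1, 0, 0)
  row 2: subtract 21/26×row3 = (0, 0, 1, 0)

rank = 4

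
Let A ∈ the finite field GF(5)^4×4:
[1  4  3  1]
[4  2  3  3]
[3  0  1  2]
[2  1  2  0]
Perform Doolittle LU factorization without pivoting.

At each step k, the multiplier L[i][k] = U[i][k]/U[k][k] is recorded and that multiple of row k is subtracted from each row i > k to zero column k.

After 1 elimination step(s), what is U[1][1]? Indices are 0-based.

k=0: U[0][0]=1
  eliminate (1,0): mult=4, new row 1: (0, 1, 1, 4); set L[1][0]=4
  eliminate (2,0): mult=3, new row 2: (0, 3, 2, 4); set L[2][0]=3
  eliminate (3,0): mult=2, new row 3: (0, 3, 1, 3); set L[3][0]=2

U[1][1] = 1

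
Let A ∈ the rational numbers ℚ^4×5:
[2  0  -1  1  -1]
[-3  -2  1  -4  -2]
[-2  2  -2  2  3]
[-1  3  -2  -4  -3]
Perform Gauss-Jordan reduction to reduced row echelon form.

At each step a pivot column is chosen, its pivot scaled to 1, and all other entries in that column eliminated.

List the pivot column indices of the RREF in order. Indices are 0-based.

pivot columns: 0, 1, 2, 3

[1] R0 /= 2  ⇒  (1, 0, -1/2, 1/2, -1/2)
     R1 -= -3·R0  ⇒  (0, -2, -1/2, -5/2, -7/2)
     R2 -= -2·R0  ⇒  (0, 2, -3, 3, 2)
     R3 -= -1·R0  ⇒  (0, 3, -5/2, -7/2, -7/2)
[2] R1 /= -2  ⇒  (0, 1, 1/4, 5/4, 7/4)
     R2 -= 2·R1  ⇒  (0, 0, -7/2, 1/2, -3/2)
     R3 -= 3·R1  ⇒  (0, 0, -13/4, -29/4, -35/4)
[3] R2 /= -7/2  ⇒  (0, 0, 1, -1/7, 3/7)
     R0 -= -1/2·R2  ⇒  (1, 0, 0, 3/7, -2/7)
     R1 -= 1/4·R2  ⇒  (0, 1, 0, 9/7, 23/14)
     R3 -= -13/4·R2  ⇒  (0, 0, 0, -54/7, -103/14)
[4] R3 /= -54/7  ⇒  (0, 0, 0, 1, 103/108)
     R0 -= 3/7·R3  ⇒  (1, 0, 0, 0, -25/36)
     R1 -= 9/7·R3  ⇒  (0, 1, 0, 0, 5/12)
     R2 -= -1/7·R3  ⇒  (0, 0, 1, 0, 61/108)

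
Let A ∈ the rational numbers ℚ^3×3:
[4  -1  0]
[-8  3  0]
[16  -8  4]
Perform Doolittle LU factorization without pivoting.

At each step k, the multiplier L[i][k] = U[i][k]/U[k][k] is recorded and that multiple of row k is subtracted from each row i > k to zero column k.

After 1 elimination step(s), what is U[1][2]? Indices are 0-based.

U[1][2] = 0

Step 1: pivot at (0,0) is 4.
  row1 ← row1 − (-2)·row0  ⇒  L[1][0]=-2, U row1=(0, 1, 0)
  row2 ← row2 − (4)·row0  ⇒  L[2][0]=4, U row2=(0, -4, 4)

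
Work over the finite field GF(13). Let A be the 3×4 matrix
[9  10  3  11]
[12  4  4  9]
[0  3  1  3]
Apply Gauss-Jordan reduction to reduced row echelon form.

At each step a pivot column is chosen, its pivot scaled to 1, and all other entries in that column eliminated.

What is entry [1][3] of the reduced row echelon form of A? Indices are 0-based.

M[1][3] = 2

[1] R0 /= 9  ⇒  (1, 4, 9, 7)
     R1 -= 12·R0  ⇒  (0, 8, 0, 3)
[2] R1 /= 8  ⇒  (0, 1, 0, 2)
     R0 -= 4·R1  ⇒  (1, 0, 9, 12)
     R2 -= 3·R1  ⇒  (0, 0, 1, 10)
[3] R2 /= 1  ⇒  (0, 0, 1, 10)
     R0 -= 9·R2  ⇒  (1, 0, 0, 0)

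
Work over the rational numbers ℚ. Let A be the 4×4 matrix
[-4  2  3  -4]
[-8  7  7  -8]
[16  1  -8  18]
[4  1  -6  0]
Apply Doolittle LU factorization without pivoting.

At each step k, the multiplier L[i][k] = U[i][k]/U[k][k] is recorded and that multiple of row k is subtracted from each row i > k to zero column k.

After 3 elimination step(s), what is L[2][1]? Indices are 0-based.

L[2][1] = 3

Step 1: pivot at (0,0) is -4.
  row1 ← row1 − (2)·row0  ⇒  L[1][0]=2, U row1=(0, 3, 1, 0)
  row2 ← row2 − (-4)·row0  ⇒  L[2][0]=-4, U row2=(0, 9, 4, 2)
  row3 ← row3 − (-1)·row0  ⇒  L[3][0]=-1, U row3=(0, 3, -3, -4)
Step 2: pivot at (1,1) is 3.
  row2 ← row2 − (3)·row1  ⇒  L[2][1]=3, U row2=(0, 0, 1, 2)
  row3 ← row3 − (1)·row1  ⇒  L[3][1]=1, U row3=(0, 0, -4, -4)
Step 3: pivot at (2,2) is 1.
  row3 ← row3 − (-4)·row2  ⇒  L[3][2]=-4, U row3=(0, 0, 0, 4)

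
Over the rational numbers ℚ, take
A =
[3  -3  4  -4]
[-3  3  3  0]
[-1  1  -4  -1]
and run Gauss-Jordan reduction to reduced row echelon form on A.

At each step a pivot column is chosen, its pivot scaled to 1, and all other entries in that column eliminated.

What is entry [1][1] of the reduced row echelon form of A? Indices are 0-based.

M[1][1] = 0

step 1: normalize row 0 (÷3) = (1, -1, 4/3, -4/3)
  row 1: subtract -3×row0 = (0, 0, 7, -4)
  row 2: subtract -1×row0 = (0, 0, -8/3, -7/3)
skip col 1 (zero from row 1)
step 2: normalize row 1 (÷7) = (0, 0, 1, -4/7)
  row 0: subtract 4/3×row1 = (1, -1, 0, -4/7)
  row 2: subtract -8/3×row1 = (0, 0, 0, -27/7)
step 3: normalize row 2 (÷-27/7) = (0, 0, 0, 1)
  row 0: subtract -4/7×row2 = (1, -1, 0, 0)
  row 1: subtract -4/7×row2 = (0, 0, 1, 0)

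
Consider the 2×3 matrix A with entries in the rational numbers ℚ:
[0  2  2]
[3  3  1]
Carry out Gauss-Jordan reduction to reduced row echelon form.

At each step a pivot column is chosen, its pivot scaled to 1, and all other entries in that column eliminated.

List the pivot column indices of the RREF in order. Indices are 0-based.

step 1: exchange rows 0,1
step 1: normalize row 0 (÷3) = (1, 1, 1/3)
step 2: normalize row 1 (÷2) = (0, 1, 1)
  row 0: subtract 1×row1 = (1, 0, -2/3)

pivot columns: 0, 1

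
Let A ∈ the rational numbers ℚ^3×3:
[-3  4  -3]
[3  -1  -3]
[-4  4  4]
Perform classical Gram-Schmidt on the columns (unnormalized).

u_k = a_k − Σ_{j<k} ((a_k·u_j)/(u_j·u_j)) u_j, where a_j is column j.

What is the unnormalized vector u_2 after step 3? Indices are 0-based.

u_2 = (-384/161, 192/161, 432/161)

Step 1: u_0 = a_0 = (-3, 3, -4).
Step 2: u_1 = a_1 − (-31/34)·u_0 = (43/34, 59/34, 6/17).
Step 3: u_2 = a_2 − (-8/17)·u_0 − (-258/161)·u_1 = (-384/161, 192/161, 432/161).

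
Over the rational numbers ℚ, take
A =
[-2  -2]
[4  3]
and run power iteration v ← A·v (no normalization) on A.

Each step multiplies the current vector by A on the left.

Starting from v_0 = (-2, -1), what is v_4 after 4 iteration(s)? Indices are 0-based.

v_0 = (-2, -1).
v_1 = A·v_0 = (6, -11).
v_2 = A·v_1 = (10, -9).
v_3 = A·v_2 = (-2, 13).
v_4 = A·v_3 = (-22, 31).

v_4 = (-22, 31)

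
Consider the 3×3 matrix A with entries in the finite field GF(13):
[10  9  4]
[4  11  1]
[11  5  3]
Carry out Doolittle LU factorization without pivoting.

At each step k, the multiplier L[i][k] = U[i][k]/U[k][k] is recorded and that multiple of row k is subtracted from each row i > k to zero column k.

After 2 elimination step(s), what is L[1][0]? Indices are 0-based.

k=0: U[0][0]=10
  eliminate (1,0): mult=3, new row 1: (0, 10, 2); set L[1][0]=3
  eliminate (2,0): mult=5, new row 2: (0, 12, 9); set L[2][0]=5
k=1: U[1][1]=10
  eliminate (2,1): mult=9, new row 2: (0, 0, 4); set L[2][1]=9

L[1][0] = 3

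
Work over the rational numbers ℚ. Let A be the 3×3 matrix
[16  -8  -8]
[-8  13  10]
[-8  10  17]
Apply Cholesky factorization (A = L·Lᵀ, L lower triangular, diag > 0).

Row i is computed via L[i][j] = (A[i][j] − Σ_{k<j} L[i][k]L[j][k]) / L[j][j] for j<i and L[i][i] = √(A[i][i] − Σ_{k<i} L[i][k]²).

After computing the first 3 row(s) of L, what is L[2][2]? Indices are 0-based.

L[2][2] = 3

Step 1: L[0][0] = √(16) = 4.
  L[1][0] = (-8) / L[0][0] = -2.
Step 2: L[1][1] = √(9) = 3.
  L[2][0] = (-8) / L[0][0] = -2.
  L[2][1] = (6) / L[1][1] = 2.
Step 3: L[2][2] = √(9) = 3.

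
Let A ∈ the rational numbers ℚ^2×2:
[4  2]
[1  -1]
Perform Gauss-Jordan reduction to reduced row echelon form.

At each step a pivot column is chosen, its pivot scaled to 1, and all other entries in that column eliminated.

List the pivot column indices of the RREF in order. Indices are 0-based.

pivot(0,0)=4: scale R0 → (1, 1/2)
  clear (1,0): R1 −= (1)R0 → (0, -3/2)
pivot(1,1)=-3/2: scale R1 → (0, 1)
  clear (0,1): R0 −= (1/2)R1 → (1, 0)

pivot columns: 0, 1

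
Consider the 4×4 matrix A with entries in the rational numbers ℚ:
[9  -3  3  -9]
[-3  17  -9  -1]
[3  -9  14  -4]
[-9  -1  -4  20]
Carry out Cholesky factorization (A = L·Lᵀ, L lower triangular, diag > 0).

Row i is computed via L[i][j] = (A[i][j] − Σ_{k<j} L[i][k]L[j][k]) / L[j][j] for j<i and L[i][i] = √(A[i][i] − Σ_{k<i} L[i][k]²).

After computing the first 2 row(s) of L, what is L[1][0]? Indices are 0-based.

L[1][0] = -1

Step 1: L[0][0] = √(9) = 3.
  L[1][0] = (-3) / L[0][0] = -1.
Step 2: L[1][1] = √(16) = 4.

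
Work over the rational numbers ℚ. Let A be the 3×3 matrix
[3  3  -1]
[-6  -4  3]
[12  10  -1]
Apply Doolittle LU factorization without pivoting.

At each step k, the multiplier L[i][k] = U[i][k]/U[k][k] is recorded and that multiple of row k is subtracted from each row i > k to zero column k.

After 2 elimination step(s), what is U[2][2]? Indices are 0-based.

k=0: U[0][0]=3
  eliminate (1,0): mult=-2, new row 1: (0, 2, 1); set L[1][0]=-2
  eliminate (2,0): mult=4, new row 2: (0, -2, 3); set L[2][0]=4
k=1: U[1][1]=2
  eliminate (2,1): mult=-1, new row 2: (0, 0, 4); set L[2][1]=-1

U[2][2] = 4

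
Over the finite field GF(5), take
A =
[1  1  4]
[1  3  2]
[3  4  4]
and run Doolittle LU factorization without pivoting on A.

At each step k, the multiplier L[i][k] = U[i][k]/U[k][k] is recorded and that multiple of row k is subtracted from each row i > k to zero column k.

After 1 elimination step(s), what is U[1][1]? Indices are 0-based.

U[1][1] = 2

[col 0] pivot 1
  R1 -= 1*R0 → (0, 2, 3)  (L[1][0] := 1)
  R2 -= 3*R0 → (0, 1, 2)  (L[2][0] := 3)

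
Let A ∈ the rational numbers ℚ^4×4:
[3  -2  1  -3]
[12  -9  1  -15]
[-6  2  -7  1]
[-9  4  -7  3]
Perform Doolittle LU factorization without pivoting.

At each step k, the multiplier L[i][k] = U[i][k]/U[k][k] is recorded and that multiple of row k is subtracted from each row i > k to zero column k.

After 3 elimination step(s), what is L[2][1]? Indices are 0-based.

L[2][1] = 2

k=0: U[0][0]=3
  eliminate (1,0): mult=4, new row 1: (0, -1, -3, -3); set L[1][0]=4
  eliminate (2,0): mult=-2, new row 2: (0, -2, -5, -5); set L[2][0]=-2
  eliminate (3,0): mult=-3, new row 3: (0, -2, -4, -6); set L[3][0]=-3
k=1: U[1][1]=-1
  eliminate (2,1): mult=2, new row 2: (0, 0, 1, 1); set L[2][1]=2
  eliminate (3,1): mult=2, new row 3: (0, 0, 2, 0); set L[3][1]=2
k=2: U[2][2]=1
  eliminate (3,2): mult=2, new row 3: (0, 0, 0, -2); set L[3][2]=2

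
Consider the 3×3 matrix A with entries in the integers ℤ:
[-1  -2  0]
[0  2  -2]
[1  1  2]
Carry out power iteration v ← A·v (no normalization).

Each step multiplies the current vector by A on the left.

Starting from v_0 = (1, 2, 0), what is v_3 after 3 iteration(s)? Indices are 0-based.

v_0 = (1, 2, 0).
v_1 = A·v_0 = (-5, 4, 3).
v_2 = A·v_1 = (-3, 2, 5).
v_3 = A·v_2 = (-1, -6, 9).

v_3 = (-1, -6, 9)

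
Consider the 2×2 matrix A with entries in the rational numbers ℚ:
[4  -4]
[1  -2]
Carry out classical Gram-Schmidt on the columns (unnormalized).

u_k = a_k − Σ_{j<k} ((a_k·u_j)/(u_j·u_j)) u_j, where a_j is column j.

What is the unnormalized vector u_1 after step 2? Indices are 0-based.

u_1 = (4/17, -16/17)

Step 1: u_0 = a_0 = (4, 1).
Step 2: u_1 = a_1 − (-18/17)·u_0 = (4/17, -16/17).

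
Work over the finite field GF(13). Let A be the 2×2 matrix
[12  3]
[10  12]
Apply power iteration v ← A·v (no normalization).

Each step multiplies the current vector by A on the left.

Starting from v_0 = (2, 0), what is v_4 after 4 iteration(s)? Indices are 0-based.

v_0 = (2, 0).
v_1 = A·v_0 = (11, 7).
v_2 = A·v_1 = (10, 12).
v_3 = A·v_2 = (0, 10).
v_4 = A·v_3 = (4, 3).

v_4 = (4, 3)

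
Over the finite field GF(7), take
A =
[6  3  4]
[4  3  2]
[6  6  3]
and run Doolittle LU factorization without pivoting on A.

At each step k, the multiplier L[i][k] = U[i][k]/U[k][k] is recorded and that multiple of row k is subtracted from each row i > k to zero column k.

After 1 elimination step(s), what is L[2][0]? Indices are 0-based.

L[2][0] = 1

[col 0] pivot 6
  R1 -= 3*R0 → (0, 1, 4)  (L[1][0] := 3)
  R2 -= 1*R0 → (0, 3, 6)  (L[2][0] := 1)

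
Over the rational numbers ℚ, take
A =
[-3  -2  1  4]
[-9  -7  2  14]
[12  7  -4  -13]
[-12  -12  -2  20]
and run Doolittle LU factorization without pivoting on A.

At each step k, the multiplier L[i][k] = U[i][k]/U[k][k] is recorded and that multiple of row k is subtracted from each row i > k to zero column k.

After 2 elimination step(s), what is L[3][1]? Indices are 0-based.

Step 1: pivot at (0,0) is -3.
  row1 ← row1 − (3)·row0  ⇒  L[1][0]=3, U row1=(0, -1, -1, 2)
  row2 ← row2 − (-4)·row0  ⇒  L[2][0]=-4, U row2=(0, -1, 0, 3)
  row3 ← row3 − (4)·row0  ⇒  L[3][0]=4, U row3=(0, -4, -6, 4)
Step 2: pivot at (1,1) is -1.
  row2 ← row2 − (1)·row1  ⇒  L[2][1]=1, U row2=(0, 0, 1, 1)
  row3 ← row3 − (4)·row1  ⇒  L[3][1]=4, U row3=(0, 0, -2, -4)

L[3][1] = 4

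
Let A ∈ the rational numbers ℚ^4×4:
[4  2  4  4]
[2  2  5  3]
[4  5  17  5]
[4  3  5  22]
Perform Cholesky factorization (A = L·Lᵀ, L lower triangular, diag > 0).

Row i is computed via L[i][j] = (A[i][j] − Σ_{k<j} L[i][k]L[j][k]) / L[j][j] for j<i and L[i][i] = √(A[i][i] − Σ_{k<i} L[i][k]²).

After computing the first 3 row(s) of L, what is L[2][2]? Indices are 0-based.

L[2][2] = 2

Step 1: L[0][0] = √(4) = 2.
  L[1][0] = (2) / L[0][0] = 1.
Step 2: L[1][1] = √(1) = 1.
  L[2][0] = (4) / L[0][0] = 2.
  L[2][1] = (3) / L[1][1] = 3.
Step 3: L[2][2] = √(4) = 2.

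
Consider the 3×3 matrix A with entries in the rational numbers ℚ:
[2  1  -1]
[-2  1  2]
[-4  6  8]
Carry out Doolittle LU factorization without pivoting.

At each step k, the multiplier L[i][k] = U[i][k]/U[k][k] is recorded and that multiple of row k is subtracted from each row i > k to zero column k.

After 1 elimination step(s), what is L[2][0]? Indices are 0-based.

L[2][0] = -2

[col 0] pivot 2
  R1 -= -1*R0 → (0, 2, 1)  (L[1][0] := -1)
  R2 -= -2*R0 → (0, 8, 6)  (L[2][0] := -2)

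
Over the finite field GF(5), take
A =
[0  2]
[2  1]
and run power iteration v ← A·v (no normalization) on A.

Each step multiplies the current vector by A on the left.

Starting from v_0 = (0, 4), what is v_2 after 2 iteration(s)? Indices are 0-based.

v_2 = (3, 0)

v_0 = (0, 4).
v_1 = A·v_0 = (3, 4).
v_2 = A·v_1 = (3, 0).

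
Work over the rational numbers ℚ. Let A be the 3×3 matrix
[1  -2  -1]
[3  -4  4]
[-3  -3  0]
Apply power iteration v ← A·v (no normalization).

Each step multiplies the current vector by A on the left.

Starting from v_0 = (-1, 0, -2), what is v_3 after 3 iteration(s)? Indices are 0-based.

v_3 = (-128, -56, -237)

v_0 = (-1, 0, -2).
v_1 = A·v_0 = (1, -11, 3).
v_2 = A·v_1 = (20, 59, 30).
v_3 = A·v_2 = (-128, -56, -237).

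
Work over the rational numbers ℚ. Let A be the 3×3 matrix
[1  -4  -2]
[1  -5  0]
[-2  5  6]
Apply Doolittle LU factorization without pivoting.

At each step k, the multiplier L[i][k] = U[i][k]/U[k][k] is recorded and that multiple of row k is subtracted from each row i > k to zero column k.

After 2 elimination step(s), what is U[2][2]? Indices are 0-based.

k=0: U[0][0]=1
  eliminate (1,0): mult=1, new row 1: (0, -1, 2); set L[1][0]=1
  eliminate (2,0): mult=-2, new row 2: (0, -3, 2); set L[2][0]=-2
k=1: U[1][1]=-1
  eliminate (2,1): mult=3, new row 2: (0, 0, -4); set L[2][1]=3

U[2][2] = -4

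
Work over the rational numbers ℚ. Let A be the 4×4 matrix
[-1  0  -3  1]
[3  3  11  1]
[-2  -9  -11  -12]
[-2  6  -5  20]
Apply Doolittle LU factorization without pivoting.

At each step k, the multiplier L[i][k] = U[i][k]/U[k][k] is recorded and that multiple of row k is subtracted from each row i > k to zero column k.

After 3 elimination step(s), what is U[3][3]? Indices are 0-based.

Step 1: pivot at (0,0) is -1.
  row1 ← row1 − (-3)·row0  ⇒  L[1][0]=-3, U row1=(0, 3, 2, 4)
  row2 ← row2 − (2)·row0  ⇒  L[2][0]=2, U row2=(0, -9, -5, -14)
  row3 ← row3 − (2)·row0  ⇒  L[3][0]=2, U row3=(0, 6, 1, 18)
Step 2: pivot at (1,1) is 3.
  row2 ← row2 − (-3)·row1  ⇒  L[2][1]=-3, U row2=(0, 0, 1, -2)
  row3 ← row3 − (2)·row1  ⇒  L[3][1]=2, U row3=(0, 0, -3, 10)
Step 3: pivot at (2,2) is 1.
  row3 ← row3 − (-3)·row2  ⇒  L[3][2]=-3, U row3=(0, 0, 0, 4)

U[3][3] = 4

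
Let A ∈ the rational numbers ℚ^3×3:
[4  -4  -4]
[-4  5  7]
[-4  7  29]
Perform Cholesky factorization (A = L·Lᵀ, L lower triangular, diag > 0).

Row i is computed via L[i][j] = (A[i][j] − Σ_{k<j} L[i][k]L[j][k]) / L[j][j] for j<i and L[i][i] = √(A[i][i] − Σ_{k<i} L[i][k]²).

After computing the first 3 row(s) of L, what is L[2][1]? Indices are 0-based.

L[2][1] = 3

Step 1: L[0][0] = √(4) = 2.
  L[1][0] = (-4) / L[0][0] = -2.
Step 2: L[1][1] = √(1) = 1.
  L[2][0] = (-4) / L[0][0] = -2.
  L[2][1] = (3) / L[1][1] = 3.
Step 3: L[2][2] = √(16) = 4.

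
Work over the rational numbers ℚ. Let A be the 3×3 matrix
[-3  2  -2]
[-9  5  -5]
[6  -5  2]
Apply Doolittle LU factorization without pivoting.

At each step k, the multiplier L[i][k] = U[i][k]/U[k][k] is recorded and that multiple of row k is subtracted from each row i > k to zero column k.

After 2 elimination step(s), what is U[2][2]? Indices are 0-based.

Step 1: pivot at (0,0) is -3.
  row1 ← row1 − (3)·row0  ⇒  L[1][0]=3, U row1=(0, -1, 1)
  row2 ← row2 − (-2)·row0  ⇒  L[2][0]=-2, U row2=(0, -1, -2)
Step 2: pivot at (1,1) is -1.
  row2 ← row2 − (1)·row1  ⇒  L[2][1]=1, U row2=(0, 0, -3)

U[2][2] = -3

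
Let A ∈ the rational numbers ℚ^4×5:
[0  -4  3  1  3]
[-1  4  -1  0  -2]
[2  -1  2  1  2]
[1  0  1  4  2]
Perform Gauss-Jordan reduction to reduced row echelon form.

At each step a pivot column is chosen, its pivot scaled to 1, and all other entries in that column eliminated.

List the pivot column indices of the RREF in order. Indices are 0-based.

pivot(0,0): swap R0↔R1
pivot(0,0)=-1: scale R0 → (1, -4, 1, 0, 2)
  clear (2,0): R2 −= (2)R0 → (0, 7, 0, 1, -2)
  clear (3,0): R3 −= (1)R0 → (0, 4, 0, 4, 0)
pivot(1,1)=-4: scale R1 → (0, 1, -3/4, -1/4, -3/4)
  clear (0,1): R0 −= (-4)R1 → (1, 0, -2, -1, -1)
  clear (2,1): R2 −= (7)R1 → (0, 0, 21/4, 11/4, 13/4)
  clear (3,1): R3 −= (4)R1 → (0, 0, 3, 5, 3)
pivot(2,2)=21/4: scale R2 → (0, 0, 1, 11/21, 13/21)
  clear (0,2): R0 −= (-2)R2 → (1, 0, 0, 1/21, 5/21)
  clear (1,2): R1 −= (-3/4)R2 → (0, 1, 0, 1/7, -2/7)
  clear (3,2): R3 −= (3)R2 → (0, 0, 0, 24/7, 8/7)
pivot(3,3)=24/7: scale R3 → (0, 0, 0, 1, 1/3)
  clear (0,3): R0 −= (1/21)R3 → (1, 0, 0, 0, 2/9)
  clear (1,3): R1 −= (1/7)R3 → (0, 1, 0, 0, -1/3)
  clear (2,3): R2 −= (11/21)R3 → (0, 0, 1, 0, 4/9)

pivot columns: 0, 1, 2, 3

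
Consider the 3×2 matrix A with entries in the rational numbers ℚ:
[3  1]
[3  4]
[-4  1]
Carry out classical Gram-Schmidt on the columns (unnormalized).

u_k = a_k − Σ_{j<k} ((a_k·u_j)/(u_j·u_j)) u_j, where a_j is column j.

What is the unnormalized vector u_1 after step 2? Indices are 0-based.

Step 1: u_0 = a_0 = (3, 3, -4).
Step 2: u_1 = a_1 − (11/34)·u_0 = (1/34, 103/34, 39/17).

u_1 = (1/34, 103/34, 39/17)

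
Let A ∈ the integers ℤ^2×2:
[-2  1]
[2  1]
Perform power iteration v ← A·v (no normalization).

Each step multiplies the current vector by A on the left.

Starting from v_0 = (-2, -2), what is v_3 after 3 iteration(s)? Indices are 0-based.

v_3 = (18, -22)

v_0 = (-2, -2).
v_1 = A·v_0 = (2, -6).
v_2 = A·v_1 = (-10, -2).
v_3 = A·v_2 = (18, -22).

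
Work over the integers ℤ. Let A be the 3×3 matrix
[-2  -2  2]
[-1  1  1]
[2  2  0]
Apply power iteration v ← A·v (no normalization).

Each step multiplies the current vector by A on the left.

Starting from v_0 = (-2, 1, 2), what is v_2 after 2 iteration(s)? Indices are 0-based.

v_0 = (-2, 1, 2).
v_1 = A·v_0 = (6, 5, -2).
v_2 = A·v_1 = (-26, -3, 22).

v_2 = (-26, -3, 22)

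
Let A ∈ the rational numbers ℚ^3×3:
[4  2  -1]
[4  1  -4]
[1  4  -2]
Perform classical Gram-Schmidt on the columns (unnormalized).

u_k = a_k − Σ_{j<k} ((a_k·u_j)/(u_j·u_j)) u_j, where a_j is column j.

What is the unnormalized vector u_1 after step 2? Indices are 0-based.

u_1 = (2/33, -31/33, 116/33)

Step 1: u_0 = a_0 = (4, 4, 1).
Step 2: u_1 = a_1 − (16/33)·u_0 = (2/33, -31/33, 116/33).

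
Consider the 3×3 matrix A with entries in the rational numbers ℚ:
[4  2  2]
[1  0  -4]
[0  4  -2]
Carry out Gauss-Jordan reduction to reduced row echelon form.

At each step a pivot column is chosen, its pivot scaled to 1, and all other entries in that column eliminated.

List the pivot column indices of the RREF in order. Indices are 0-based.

pivot columns: 0, 1, 2

[1] R0 /= 4  ⇒  (1, 1/2, 1/2)
     R1 -= 1·R0  ⇒  (0, -1/2, -9/2)
[2] R1 /= -1/2  ⇒  (0, 1, 9)
     R0 -= 1/2·R1  ⇒  (1, 0, -4)
     R2 -= 4·R1  ⇒  (0, 0, -38)
[3] R2 /= -38  ⇒  (0, 0, 1)
     R0 -= -4·R2  ⇒  (1, 0, 0)
     R1 -= 9·R2  ⇒  (0, 1, 0)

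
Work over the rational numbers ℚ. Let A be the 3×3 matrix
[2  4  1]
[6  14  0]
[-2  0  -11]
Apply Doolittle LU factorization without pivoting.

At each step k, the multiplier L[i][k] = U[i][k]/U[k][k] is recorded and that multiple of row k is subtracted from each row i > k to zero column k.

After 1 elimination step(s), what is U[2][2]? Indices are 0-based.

U[2][2] = -10

Step 1: pivot at (0,0) is 2.
  row1 ← row1 − (3)·row0  ⇒  L[1][0]=3, U row1=(0, 2, -3)
  row2 ← row2 − (-1)·row0  ⇒  L[2][0]=-1, U row2=(0, 4, -10)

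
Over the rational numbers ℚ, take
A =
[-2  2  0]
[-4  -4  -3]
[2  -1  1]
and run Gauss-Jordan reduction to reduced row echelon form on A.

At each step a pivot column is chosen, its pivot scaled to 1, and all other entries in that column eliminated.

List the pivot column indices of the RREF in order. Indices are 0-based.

pivot(0,0)=-2: scale R0 → (1, -1, 0)
  clear (1,0): R1 −= (-4)R0 → (0, -8, -3)
  clear (2,0): R2 −= (2)R0 → (0, 1, 1)
pivot(1,1)=-8: scale R1 → (0, 1, 3/8)
  clear (0,1): R0 −= (-1)R1 → (1, 0, 3/8)
  clear (2,1): R2 −= (1)R1 → (0, 0, 5/8)
pivot(2,2)=5/8: scale R2 → (0, 0, 1)
  clear (0,2): R0 −= (3/8)R2 → (1, 0, 0)
  clear (1,2): R1 −= (3/8)R2 → (0, 1, 0)

pivot columns: 0, 1, 2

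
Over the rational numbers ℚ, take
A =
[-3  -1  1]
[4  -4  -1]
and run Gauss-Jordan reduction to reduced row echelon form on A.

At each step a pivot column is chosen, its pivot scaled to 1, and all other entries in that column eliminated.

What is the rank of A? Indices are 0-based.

rank = 2

step 1: normalize row 0 (÷-3) = (1, 1/3, -1/3)
  row 1: subtract 4×row0 = (0, -16/3, 1/3)
step 2: normalize row 1 (÷-16/3) = (0, 1, -1/16)
  row 0: subtract 1/3×row1 = (1, 0, -5/16)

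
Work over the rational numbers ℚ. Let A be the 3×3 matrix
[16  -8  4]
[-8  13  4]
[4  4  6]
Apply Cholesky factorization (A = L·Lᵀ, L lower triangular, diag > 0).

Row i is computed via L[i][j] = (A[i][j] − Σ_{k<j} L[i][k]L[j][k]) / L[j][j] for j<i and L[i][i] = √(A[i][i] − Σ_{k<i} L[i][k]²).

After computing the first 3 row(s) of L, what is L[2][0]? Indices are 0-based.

L[2][0] = 1

Step 1: L[0][0] = √(16) = 4.
  L[1][0] = (-8) / L[0][0] = -2.
Step 2: L[1][1] = √(9) = 3.
  L[2][0] = (4) / L[0][0] = 1.
  L[2][1] = (6) / L[1][1] = 2.
Step 3: L[2][2] = √(1) = 1.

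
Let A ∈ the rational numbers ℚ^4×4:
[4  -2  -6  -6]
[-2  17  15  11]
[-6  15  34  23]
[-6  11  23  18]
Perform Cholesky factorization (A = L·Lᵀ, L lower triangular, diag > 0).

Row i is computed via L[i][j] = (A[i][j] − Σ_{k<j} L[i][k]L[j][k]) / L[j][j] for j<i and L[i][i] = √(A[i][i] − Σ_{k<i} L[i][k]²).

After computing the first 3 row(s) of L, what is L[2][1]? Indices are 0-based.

Step 1: L[0][0] = √(4) = 2.
  L[1][0] = (-2) / L[0][0] = -1.
Step 2: L[1][1] = √(16) = 4.
  L[2][0] = (-6) / L[0][0] = -3.
  L[2][1] = (12) / L[1][1] = 3.
Step 3: L[2][2] = √(16) = 4.

L[2][1] = 3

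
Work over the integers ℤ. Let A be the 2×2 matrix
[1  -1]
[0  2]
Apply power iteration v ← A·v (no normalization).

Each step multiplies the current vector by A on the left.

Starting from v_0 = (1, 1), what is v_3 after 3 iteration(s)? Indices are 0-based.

v_0 = (1, 1).
v_1 = A·v_0 = (0, 2).
v_2 = A·v_1 = (-2, 4).
v_3 = A·v_2 = (-6, 8).

v_3 = (-6, 8)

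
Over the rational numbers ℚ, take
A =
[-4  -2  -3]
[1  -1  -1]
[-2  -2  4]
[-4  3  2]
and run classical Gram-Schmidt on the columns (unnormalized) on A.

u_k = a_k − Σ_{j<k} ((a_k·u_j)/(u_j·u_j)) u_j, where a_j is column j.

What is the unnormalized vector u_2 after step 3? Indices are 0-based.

Step 1: u_0 = a_0 = (-4, 1, -2, -4).
Step 2: u_1 = a_1 − (-1/37)·u_0 = (-78/37, -36/37, -76/37, 107/37).
Step 3: u_2 = a_2 − (-5/37)·u_0 − (36/133)·u_1 = (-395/133, -80/133, 30/7, 90/133).

u_2 = (-395/133, -80/133, 30/7, 90/133)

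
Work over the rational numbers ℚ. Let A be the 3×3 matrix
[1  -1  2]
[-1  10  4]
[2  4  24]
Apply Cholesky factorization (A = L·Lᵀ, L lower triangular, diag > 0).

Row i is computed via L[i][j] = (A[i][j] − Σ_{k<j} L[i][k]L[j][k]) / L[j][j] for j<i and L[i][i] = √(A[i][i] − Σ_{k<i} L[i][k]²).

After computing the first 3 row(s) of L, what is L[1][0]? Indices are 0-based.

Step 1: L[0][0] = √(1) = 1.
  L[1][0] = (-1) / L[0][0] = -1.
Step 2: L[1][1] = √(9) = 3.
  L[2][0] = (2) / L[0][0] = 2.
  L[2][1] = (6) / L[1][1] = 2.
Step 3: L[2][2] = √(16) = 4.

L[1][0] = -1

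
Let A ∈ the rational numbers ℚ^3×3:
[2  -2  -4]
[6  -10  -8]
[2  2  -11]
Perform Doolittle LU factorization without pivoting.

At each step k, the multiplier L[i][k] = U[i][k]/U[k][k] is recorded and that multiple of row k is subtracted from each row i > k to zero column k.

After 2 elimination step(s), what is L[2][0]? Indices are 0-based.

L[2][0] = 1

k=0: U[0][0]=2
  eliminate (1,0): mult=3, new row 1: (0, -4, 4); set L[1][0]=3
  eliminate (2,0): mult=1, new row 2: (0, 4, -7); set L[2][0]=1
k=1: U[1][1]=-4
  eliminate (2,1): mult=-1, new row 2: (0, 0, -3); set L[2][1]=-1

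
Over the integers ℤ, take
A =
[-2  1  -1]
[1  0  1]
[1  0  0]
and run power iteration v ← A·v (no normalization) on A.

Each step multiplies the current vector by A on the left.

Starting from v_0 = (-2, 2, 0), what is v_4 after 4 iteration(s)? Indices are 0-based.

v_4 = (-38, 10, 22)

v_0 = (-2, 2, 0).
v_1 = A·v_0 = (6, -2, -2).
v_2 = A·v_1 = (-12, 4, 6).
v_3 = A·v_2 = (22, -6, -12).
v_4 = A·v_3 = (-38, 10, 22).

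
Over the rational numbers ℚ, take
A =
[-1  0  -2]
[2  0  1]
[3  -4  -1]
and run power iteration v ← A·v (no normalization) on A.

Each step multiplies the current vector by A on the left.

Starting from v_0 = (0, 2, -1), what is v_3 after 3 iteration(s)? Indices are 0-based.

v_0 = (0, 2, -1).
v_1 = A·v_0 = (2, -1, -7).
v_2 = A·v_1 = (12, -3, 17).
v_3 = A·v_2 = (-46, 41, 31).

v_3 = (-46, 41, 31)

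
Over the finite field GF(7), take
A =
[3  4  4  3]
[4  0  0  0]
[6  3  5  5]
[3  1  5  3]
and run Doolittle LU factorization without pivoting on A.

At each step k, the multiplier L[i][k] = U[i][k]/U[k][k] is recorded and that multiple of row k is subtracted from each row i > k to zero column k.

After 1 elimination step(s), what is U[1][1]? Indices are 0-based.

[col 0] pivot 3
  R1 -= 6*R0 → (0, 4, 4, 3)  (L[1][0] := 6)
  R2 -= 2*R0 → (0, 2, 4, 6)  (L[2][0] := 2)
  R3 -= 1*R0 → (0, 4, 1, 0)  (L[3][0] := 1)

U[1][1] = 4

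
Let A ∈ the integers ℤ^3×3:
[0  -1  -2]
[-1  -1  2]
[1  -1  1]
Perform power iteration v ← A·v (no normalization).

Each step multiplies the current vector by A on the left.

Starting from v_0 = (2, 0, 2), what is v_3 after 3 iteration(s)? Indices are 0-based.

v_3 = (-6, -4, -22)

v_0 = (2, 0, 2).
v_1 = A·v_0 = (-4, 2, 4).
v_2 = A·v_1 = (-10, 10, -2).
v_3 = A·v_2 = (-6, -4, -22).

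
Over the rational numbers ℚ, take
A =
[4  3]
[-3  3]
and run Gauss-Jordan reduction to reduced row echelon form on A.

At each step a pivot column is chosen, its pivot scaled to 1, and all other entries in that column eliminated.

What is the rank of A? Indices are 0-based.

rank = 2

step 1: normalize row 0 (÷4) = (1, 3/4)
  row 1: subtract -3×row0 = (0, 21/4)
step 2: normalize row 1 (÷21/4) = (0, 1)
  row 0: subtract 3/4×row1 = (1, 0)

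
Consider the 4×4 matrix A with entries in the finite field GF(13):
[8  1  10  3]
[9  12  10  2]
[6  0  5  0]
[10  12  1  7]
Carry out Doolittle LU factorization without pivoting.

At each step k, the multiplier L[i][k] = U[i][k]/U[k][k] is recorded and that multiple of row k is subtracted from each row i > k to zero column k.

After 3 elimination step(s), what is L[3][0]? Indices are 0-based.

k=0: U[0][0]=8
  eliminate (1,0): mult=6, new row 1: (0, 6, 2, 10); set L[1][0]=6
  eliminate (2,0): mult=4, new row 2: (0, 9, 4, 1); set L[2][0]=4
  eliminate (3,0): mult=11, new row 3: (0, 1, 8, 0); set L[3][0]=11
k=1: U[1][1]=6
  eliminate (2,1): mult=8, new row 2: (0, 0, 1, 12); set L[2][1]=8
  eliminate (3,1): mult=11, new row 3: (0, 0, 12, 7); set L[3][1]=11
k=2: U[2][2]=1
  eliminate (3,2): mult=12, new row 3: (0, 0, 0, 6); set L[3][2]=12

L[3][0] = 11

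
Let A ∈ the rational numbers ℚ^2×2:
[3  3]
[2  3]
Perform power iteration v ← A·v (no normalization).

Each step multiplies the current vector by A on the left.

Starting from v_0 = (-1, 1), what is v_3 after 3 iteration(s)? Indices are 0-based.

v_3 = (18, 15)

v_0 = (-1, 1).
v_1 = A·v_0 = (0, 1).
v_2 = A·v_1 = (3, 3).
v_3 = A·v_2 = (18, 15).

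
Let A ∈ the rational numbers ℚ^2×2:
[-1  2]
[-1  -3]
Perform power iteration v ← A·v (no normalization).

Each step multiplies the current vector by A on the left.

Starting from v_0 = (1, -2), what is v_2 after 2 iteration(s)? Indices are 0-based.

v_2 = (15, -10)

v_0 = (1, -2).
v_1 = A·v_0 = (-5, 5).
v_2 = A·v_1 = (15, -10).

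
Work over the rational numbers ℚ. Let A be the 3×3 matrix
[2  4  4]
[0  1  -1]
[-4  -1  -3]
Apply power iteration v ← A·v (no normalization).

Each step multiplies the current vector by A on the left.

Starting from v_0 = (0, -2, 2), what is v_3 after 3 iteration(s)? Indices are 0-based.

v_3 = (0, -16, 80)

v_0 = (0, -2, 2).
v_1 = A·v_0 = (0, -4, -4).
v_2 = A·v_1 = (-32, 0, 16).
v_3 = A·v_2 = (0, -16, 80).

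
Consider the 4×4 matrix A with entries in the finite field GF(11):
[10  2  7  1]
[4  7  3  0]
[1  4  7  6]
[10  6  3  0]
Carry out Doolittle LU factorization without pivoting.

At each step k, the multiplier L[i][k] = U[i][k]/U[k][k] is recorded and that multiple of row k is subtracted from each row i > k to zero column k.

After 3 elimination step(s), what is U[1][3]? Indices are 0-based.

U[1][3] = 4

Step 1: pivot at (0,0) is 10.
  row1 ← row1 − (7)·row0  ⇒  L[1][0]=7, U row1=(0, 4, 9, 4)
  row2 ← row2 − (10)·row0  ⇒  L[2][0]=10, U row2=(0, 6, 3, 7)
  row3 ← row3 − (1)·row0  ⇒  L[3][0]=1, U row3=(0, 4, 7, 10)
Step 2: pivot at (1,1) is 4.
  row2 ← row2 − (7)·row1  ⇒  L[2][1]=7, U row2=(0, 0, 6, 1)
  row3 ← row3 − (1)·row1  ⇒  L[3][1]=1, U row3=(0, 0, 9, 6)
Step 3: pivot at (2,2) is 6.
  row3 ← row3 − (7)·row2  ⇒  L[3][2]=7, U row3=(0, 0, 0, 10)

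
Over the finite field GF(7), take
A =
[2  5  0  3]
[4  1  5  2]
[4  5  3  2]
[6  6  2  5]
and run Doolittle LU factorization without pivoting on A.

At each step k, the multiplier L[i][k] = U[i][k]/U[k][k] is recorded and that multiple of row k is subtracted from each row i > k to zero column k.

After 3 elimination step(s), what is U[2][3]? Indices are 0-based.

[col 0] pivot 2
  R1 -= 2*R0 → (0, 5, 5, 3)  (L[1][0] := 2)
  R2 -= 2*R0 → (0, 2, 3, 3)  (L[2][0] := 2)
  R3 -= 3*R0 → (0, 5, 2, 3)  (L[3][0] := 3)
[col 1] pivot 5
  R2 -= 6*R1 → (0, 0, 1, 6)  (L[2][1] := 6)
  R3 -= 1*R1 → (0, 0, 4, 0)  (L[3][1] := 1)
[col 2] pivot 1
  R3 -= 4*R2 → (0, 0, 0, 4)  (L[3][2] := 4)

U[2][3] = 6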